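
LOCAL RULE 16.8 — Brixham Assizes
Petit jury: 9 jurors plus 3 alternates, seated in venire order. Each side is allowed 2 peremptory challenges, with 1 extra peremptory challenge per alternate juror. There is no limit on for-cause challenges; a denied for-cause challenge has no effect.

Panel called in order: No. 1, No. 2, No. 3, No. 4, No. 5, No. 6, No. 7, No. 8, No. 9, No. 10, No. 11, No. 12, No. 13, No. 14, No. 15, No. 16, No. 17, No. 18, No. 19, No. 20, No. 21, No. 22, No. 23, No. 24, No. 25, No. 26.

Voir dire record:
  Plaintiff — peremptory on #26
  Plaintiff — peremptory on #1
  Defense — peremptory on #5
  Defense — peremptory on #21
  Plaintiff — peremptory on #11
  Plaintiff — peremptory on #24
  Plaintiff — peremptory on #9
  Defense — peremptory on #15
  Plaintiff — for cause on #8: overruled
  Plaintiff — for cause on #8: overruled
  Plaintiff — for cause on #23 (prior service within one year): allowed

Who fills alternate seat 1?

Removed: #1, #5, #9, #11, #15, #21, #23, #24, #26. (#8 stays — for-cause denied.)
Seating in order: seats 1–9 → #2, #3, #4, #6, #7, #8, #10, #12, #13; alternates → #14, #16, #17.
So alternate 1 is #14.

14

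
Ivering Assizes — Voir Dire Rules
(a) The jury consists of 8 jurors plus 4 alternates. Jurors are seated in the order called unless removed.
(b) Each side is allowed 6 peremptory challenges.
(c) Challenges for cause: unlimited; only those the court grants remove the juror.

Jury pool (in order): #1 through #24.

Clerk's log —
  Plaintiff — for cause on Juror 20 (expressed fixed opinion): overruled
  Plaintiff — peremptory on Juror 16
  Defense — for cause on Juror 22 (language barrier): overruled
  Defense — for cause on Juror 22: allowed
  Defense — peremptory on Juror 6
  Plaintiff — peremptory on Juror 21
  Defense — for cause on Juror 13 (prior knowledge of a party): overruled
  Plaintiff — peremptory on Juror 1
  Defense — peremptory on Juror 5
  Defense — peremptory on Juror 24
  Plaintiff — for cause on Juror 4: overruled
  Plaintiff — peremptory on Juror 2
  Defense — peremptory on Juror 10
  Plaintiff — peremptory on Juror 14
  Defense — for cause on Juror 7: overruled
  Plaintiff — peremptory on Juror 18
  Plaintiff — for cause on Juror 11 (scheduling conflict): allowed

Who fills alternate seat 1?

Removed: #1, #2, #5, #6, #10, #11, #14, #16, #18, #21, #22, #24. (#4, #7, #13, #20 stay — for-cause denied.)
Filling seats in venire order through position 9: #3, #4, #7, #8, #9, #12, #13, #15, #17.
So alternate 1 is #17.

17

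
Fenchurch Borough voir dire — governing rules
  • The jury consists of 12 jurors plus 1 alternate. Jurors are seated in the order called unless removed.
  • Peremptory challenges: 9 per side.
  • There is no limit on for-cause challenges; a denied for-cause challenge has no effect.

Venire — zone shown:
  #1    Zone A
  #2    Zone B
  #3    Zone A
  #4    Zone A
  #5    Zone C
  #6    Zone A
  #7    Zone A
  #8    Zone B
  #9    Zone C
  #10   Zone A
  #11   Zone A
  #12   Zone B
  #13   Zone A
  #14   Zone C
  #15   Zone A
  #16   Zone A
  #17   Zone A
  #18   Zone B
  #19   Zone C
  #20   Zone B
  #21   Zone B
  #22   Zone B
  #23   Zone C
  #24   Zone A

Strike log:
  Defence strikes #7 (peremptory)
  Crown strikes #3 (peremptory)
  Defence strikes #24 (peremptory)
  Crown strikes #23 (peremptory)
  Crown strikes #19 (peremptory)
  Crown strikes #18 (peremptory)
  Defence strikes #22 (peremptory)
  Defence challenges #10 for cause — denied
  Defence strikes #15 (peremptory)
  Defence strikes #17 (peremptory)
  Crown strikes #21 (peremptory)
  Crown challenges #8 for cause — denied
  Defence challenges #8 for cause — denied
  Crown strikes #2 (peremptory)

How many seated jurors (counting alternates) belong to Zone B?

Removed: #2, #3, #7, #15, #17, #18, #19, #21, #22, #23, #24.
Seated (13 incl. alternates): #1, #4, #5, #6, #8, #9, #10, #11, #12, #13, #14, #16, #20.
Of those, in Zone B: #8, #12, #20 → 3.

3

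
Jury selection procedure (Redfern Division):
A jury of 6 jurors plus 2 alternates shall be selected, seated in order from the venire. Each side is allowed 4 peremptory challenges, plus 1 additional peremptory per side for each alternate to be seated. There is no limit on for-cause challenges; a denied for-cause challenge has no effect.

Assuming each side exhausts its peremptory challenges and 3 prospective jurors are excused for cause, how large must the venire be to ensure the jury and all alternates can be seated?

23

Seats to fill: 6 + 2 alternates = 8.
Peremptories: 4 + 1×2 = 6 per side × 2 sides = 12.
For-cause removals: 3.
Minimum venire: 8 + 12 + 3 = 23.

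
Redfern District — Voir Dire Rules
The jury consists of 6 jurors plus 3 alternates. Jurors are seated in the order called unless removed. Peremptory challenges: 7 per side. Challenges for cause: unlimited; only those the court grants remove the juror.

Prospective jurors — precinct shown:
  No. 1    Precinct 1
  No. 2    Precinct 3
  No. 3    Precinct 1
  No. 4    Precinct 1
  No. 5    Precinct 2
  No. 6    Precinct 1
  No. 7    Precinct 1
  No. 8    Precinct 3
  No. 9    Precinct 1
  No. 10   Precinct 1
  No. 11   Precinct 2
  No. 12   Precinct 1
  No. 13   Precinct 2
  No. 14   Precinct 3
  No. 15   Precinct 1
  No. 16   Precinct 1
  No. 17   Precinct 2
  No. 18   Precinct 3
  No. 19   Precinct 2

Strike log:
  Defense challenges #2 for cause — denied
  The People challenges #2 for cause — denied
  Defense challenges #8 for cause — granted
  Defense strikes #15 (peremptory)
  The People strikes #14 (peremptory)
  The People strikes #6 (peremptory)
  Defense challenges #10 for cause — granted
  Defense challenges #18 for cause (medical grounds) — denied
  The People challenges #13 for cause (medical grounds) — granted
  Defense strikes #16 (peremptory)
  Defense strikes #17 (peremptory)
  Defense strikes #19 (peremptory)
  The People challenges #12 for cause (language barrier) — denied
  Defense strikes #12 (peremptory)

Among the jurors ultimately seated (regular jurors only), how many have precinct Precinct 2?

Removed: #6, #8, #10, #12, #13, #14, #15, #16, #17, #19.
Seated jurors 1–6: #1, #2, #3, #4, #5, #7 (alternates #9, #11, #18 not counted).
Of those, in Precinct 2: #5 → 1.

1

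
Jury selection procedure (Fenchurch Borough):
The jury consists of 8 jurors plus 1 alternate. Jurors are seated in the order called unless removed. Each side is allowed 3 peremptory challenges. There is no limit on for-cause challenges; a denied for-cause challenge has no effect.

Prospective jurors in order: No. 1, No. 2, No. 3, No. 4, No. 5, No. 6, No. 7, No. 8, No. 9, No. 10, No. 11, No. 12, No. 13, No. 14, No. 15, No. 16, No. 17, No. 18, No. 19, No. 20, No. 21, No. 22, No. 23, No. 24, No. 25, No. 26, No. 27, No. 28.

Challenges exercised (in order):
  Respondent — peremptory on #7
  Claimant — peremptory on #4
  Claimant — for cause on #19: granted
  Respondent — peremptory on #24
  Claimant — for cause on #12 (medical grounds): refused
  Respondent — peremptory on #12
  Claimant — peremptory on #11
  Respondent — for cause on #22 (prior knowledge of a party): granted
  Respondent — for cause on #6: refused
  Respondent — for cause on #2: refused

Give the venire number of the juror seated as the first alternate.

Removed: #4, #7, #11, #12, #19, #22, #24. (#2, #6 stay — for-cause denied.)
Seating in order: seats 1–8 → #1, #2, #3, #5, #6, #8, #9, #10; alternates → #13.
So alternate 1 is #13.

13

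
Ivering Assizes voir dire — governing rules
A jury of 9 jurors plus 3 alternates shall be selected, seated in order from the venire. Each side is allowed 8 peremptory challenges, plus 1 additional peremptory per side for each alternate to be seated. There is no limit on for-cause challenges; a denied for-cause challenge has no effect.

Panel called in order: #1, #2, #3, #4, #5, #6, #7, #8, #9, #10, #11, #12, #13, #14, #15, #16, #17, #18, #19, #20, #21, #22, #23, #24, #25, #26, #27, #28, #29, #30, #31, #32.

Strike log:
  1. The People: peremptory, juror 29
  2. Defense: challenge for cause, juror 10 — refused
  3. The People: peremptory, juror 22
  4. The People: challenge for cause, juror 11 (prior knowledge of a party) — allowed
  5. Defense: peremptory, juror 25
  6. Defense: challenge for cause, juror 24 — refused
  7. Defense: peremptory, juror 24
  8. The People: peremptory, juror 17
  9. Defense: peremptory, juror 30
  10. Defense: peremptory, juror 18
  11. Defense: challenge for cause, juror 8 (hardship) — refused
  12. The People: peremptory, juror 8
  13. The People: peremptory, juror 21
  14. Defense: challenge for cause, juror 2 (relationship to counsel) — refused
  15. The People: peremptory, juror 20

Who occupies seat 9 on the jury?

10

Removed: #8, #11, #17, #18, #20, #21, #22, #24, #25, #29, #30. (#2, #10 stay — for-cause denied.)
Seating in order: seats 1–9 → #1, #2, #3, #4, #5, #6, #7, #9, #10; alternates → #12, #13, #14.
So seat 9 is #10.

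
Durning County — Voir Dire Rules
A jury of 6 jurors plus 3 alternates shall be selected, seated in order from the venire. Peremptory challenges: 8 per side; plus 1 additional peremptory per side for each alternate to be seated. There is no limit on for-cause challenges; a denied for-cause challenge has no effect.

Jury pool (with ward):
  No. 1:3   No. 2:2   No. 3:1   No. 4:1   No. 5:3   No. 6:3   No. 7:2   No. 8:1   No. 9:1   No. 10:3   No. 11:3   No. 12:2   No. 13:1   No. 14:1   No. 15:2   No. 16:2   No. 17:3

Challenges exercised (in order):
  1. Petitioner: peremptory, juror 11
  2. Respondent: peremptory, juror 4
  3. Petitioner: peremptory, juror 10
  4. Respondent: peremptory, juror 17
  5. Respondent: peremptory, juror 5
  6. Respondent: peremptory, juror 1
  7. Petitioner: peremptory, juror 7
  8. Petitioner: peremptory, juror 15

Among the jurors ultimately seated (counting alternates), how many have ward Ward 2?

Removed: #1, #4, #5, #7, #10, #11, #15, #17.
Seated (9 incl. alternates): #2, #3, #6, #8, #9, #12, #13, #14, #16.
Of those, in Ward 2: #2, #12, #16 → 3.

3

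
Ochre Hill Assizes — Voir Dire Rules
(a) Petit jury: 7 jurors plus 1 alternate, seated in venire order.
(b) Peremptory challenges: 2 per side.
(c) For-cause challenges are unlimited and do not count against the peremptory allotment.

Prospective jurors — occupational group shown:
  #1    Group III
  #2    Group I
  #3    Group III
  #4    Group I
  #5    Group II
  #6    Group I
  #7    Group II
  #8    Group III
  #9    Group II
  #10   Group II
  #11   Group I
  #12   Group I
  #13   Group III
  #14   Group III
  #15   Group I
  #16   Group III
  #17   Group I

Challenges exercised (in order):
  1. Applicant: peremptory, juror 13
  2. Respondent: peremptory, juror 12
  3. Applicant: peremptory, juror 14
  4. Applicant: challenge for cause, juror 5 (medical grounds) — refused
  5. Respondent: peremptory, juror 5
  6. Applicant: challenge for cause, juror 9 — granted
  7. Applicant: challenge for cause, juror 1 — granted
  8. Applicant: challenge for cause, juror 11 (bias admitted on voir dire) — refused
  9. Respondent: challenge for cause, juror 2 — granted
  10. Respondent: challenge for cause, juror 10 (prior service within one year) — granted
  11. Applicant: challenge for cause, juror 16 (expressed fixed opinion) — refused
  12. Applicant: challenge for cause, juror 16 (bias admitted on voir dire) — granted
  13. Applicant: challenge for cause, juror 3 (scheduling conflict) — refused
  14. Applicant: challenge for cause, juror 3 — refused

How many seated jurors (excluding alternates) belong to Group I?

Removed: #1, #2, #5, #9, #10, #12, #13, #14, #16.
Seated jurors 1–7: #3, #4, #6, #7, #8, #11, #15 (alternates #17 not counted).
Of those, in Group I: #4, #6, #11, #15 → 4.

4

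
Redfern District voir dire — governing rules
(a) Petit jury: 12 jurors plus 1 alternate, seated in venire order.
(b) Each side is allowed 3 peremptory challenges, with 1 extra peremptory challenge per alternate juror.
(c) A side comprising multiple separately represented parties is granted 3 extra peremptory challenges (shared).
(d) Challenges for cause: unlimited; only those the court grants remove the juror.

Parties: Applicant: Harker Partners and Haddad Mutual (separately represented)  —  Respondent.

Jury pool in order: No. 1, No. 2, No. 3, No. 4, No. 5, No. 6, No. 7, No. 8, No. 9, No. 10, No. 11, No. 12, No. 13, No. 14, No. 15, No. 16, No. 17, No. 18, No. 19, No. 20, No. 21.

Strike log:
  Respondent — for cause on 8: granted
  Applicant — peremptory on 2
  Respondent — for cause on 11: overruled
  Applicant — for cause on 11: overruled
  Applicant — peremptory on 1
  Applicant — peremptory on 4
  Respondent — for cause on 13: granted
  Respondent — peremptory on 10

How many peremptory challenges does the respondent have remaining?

3

Respondent allotment: 3 base + 1 × 1 alternate = 4.
Respondent peremptories used: #10 — 1 (for-cause on #8, #11, #13 don't count).
Remaining: 4 − 1 = 3.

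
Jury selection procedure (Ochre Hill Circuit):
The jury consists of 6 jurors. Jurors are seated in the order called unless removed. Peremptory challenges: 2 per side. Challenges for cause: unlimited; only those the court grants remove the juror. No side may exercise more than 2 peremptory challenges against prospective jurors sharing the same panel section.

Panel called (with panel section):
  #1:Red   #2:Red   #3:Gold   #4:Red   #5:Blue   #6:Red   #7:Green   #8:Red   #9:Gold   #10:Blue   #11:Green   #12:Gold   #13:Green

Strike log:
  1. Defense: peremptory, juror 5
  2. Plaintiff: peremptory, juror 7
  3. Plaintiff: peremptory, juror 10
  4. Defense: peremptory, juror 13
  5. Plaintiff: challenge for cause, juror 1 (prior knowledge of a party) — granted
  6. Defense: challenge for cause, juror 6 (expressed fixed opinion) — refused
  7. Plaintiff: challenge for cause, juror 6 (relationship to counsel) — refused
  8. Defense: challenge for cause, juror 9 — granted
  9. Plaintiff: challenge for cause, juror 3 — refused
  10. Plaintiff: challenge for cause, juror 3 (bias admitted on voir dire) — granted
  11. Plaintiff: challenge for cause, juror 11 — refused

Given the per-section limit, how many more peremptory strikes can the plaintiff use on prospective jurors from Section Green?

Plaintiff peremptories so far: #7, #10 — 2 of 2 used, 0 left overall.
Against Section Green: #7 — 1 used; per-section cap 2 leaves 1.
Binding limit: min(0, 1) = 0.

0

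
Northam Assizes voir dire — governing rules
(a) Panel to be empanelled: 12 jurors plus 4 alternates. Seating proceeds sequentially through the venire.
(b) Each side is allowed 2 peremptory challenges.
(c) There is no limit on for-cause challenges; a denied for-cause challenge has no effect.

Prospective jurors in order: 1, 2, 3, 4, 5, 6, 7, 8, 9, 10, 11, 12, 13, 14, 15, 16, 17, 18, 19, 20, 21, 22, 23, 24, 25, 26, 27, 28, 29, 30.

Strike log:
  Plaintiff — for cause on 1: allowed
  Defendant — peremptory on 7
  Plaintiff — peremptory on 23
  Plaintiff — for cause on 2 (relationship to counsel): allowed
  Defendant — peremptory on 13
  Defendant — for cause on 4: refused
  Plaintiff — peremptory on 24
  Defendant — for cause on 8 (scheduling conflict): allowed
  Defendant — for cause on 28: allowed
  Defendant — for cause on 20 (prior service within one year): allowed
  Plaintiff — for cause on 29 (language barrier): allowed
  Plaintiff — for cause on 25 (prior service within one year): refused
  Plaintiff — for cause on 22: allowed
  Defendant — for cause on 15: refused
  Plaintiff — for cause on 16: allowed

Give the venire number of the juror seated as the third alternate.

Removed: #1, #2, #7, #8, #13, #16, #20, #22, #23, #24, #28, #29. (#4, #15, #25 stay — for-cause denied.)
Seating in order: seats 1–12 → #3, #4, #5, #6, #9, #10, #11, #12, #14, #15, #17, #18; alternates → #19, #21, #25, #26.
So alternate 3 is #25.

25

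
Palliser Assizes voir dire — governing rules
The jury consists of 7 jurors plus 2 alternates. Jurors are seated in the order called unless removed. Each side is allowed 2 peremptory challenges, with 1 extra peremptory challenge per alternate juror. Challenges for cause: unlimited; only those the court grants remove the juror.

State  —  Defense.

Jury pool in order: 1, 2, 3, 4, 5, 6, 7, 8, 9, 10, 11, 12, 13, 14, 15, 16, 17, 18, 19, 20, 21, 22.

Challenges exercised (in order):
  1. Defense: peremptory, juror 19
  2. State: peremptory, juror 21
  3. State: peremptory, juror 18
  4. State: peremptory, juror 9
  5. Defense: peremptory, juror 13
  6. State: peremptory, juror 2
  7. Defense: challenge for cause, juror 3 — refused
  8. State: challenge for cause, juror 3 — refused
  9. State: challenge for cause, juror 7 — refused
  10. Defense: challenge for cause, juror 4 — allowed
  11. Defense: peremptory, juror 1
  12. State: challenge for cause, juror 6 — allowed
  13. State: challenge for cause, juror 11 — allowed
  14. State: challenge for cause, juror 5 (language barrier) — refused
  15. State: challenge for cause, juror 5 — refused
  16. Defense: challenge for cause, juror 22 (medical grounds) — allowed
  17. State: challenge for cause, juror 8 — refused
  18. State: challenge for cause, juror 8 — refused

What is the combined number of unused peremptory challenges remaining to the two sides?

1

State allotment: 2 base + 1 × 2 alternates = 4. Defense allotment: 2 base + 1 × 2 alternates = 4.
State peremptories used: #21, #18, #9, #2 — 4 (for-cause on #3, #7, #6, #11, #5, #5, #8, #8 don't count).
Defense peremptories used: #19, #13, #1 — 3 (for-cause on #3, #4, #22 don't count).
Remaining: (4 − 4) + (4 − 3) = 1.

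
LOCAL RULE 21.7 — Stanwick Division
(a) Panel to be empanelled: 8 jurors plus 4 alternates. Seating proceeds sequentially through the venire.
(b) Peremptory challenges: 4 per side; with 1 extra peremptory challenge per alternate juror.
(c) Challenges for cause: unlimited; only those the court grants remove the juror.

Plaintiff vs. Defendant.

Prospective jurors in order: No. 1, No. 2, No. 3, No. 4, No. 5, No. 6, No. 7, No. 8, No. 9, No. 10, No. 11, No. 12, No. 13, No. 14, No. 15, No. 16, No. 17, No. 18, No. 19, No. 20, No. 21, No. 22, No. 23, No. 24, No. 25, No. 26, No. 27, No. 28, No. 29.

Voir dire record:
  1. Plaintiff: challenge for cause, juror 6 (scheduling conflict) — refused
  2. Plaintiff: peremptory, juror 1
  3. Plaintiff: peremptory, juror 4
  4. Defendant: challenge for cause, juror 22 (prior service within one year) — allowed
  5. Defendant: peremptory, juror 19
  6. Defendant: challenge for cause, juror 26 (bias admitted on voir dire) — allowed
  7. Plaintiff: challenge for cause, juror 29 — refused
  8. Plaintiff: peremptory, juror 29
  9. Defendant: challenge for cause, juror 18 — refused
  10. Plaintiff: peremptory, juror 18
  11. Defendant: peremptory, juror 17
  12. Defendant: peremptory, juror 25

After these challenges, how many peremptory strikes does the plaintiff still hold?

4

Plaintiff allotment: 4 base + 1 × 4 alternates = 8.
Plaintiff peremptories used: #1, #4, #29, #18 — 4 (for-cause on #6, #29 don't count).
Remaining: 8 − 4 = 4.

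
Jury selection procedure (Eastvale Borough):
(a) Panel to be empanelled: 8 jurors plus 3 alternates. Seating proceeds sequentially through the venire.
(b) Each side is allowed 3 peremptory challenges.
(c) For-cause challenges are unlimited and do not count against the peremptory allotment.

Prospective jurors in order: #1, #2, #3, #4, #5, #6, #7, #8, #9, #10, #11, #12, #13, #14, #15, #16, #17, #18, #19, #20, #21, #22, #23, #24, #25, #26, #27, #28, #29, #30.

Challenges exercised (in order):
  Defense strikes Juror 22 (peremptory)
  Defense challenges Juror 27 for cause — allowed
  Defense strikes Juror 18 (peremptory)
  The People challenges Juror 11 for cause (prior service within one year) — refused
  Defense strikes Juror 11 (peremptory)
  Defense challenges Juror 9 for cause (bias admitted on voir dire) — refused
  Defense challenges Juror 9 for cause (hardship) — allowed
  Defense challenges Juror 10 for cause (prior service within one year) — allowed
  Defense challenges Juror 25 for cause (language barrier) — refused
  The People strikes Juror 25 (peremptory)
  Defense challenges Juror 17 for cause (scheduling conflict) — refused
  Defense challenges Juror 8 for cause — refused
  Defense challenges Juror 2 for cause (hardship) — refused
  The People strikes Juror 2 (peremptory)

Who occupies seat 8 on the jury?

Removed: #2, #9, #10, #11, #18, #22, #25, #27. (#8, #17 stay — for-cause denied.)
Seating in order: seats 1–8 → #1, #3, #4, #5, #6, #7, #8, #12; alternates → #13, #14, #15.
So seat 8 is #12.

12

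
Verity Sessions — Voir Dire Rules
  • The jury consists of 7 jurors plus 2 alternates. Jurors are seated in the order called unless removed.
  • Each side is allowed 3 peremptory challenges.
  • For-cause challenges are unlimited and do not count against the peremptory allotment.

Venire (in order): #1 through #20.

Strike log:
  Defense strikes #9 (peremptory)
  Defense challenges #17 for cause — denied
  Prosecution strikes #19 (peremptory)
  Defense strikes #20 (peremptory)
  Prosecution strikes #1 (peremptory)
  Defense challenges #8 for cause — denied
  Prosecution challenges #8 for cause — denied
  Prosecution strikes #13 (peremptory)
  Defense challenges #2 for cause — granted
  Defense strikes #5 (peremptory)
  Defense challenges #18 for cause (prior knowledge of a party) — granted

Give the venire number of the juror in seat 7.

11

Removed: #1, #2, #5, #9, #13, #18, #19, #20. (#8, #17 stay — for-cause denied.)
Seating in order: seats 1–7 → #3, #4, #6, #7, #8, #10, #11; alternates → #12, #14.
So seat 7 is #11.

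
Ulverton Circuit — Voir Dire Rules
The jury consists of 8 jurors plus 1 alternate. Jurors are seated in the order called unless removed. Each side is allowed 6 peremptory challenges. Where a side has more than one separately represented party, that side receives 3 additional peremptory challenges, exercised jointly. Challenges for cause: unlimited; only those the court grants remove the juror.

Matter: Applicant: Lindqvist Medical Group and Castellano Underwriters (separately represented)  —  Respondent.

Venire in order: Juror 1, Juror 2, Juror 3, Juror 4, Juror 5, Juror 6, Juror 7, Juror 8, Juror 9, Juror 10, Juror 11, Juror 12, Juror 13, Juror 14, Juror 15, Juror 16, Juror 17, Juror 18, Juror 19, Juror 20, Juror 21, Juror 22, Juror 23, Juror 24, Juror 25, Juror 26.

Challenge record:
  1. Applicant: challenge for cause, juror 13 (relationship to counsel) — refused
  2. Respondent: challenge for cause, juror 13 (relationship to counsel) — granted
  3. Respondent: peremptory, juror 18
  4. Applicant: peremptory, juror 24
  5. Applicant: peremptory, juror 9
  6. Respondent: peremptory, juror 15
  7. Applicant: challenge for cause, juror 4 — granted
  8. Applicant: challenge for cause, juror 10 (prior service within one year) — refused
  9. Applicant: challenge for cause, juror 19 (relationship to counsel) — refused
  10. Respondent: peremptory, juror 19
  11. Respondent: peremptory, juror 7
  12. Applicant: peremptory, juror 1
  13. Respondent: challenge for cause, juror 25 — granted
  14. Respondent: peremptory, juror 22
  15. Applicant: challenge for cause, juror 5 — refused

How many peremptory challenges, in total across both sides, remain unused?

Applicant allotment: 6 base + 3 multi-party = 9. Respondent allotment: 6.
Applicant peremptories used: #24, #9, #1 — 3 (for-cause on #13, #4, #10, #19, #5 don't count).
Respondent peremptories used: #18, #15, #19, #7, #22 — 5 (for-cause on #13, #25 don't count).
Remaining: (9 − 3) + (6 − 5) = 7.

7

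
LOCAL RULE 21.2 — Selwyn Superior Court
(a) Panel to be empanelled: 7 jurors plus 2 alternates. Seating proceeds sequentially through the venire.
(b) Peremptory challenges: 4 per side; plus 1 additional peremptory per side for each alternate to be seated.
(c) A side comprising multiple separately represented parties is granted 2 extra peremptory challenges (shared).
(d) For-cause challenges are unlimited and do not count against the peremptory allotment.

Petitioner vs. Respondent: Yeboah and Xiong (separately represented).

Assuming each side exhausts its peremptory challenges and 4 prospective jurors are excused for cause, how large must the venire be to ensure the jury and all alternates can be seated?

27

Seats to fill: 7 + 2 alternates = 9.
Peremptories — Petitioner: 4 + 1×2 = 6; Respondent: 4 + 1×2 + 2 = 8; total 14.
For-cause removals: 4.
Minimum venire: 9 + 14 + 4 = 27.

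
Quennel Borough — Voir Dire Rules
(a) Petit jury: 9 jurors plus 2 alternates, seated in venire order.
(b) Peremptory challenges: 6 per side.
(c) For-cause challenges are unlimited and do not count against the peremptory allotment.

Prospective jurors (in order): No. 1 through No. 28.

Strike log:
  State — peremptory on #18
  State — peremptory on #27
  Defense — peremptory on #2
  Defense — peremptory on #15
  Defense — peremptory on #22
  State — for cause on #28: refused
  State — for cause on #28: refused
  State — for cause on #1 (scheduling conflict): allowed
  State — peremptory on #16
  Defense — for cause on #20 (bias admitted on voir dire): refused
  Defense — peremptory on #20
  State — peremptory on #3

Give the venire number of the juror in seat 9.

Removed: #1, #2, #3, #15, #16, #18, #20, #22, #27. (#28 stays — for-cause denied.)
Seating in order: seats 1–9 → #4, #5, #6, #7, #8, #9, #10, #11, #12; alternates → #13, #14.
So seat 9 is #12.

12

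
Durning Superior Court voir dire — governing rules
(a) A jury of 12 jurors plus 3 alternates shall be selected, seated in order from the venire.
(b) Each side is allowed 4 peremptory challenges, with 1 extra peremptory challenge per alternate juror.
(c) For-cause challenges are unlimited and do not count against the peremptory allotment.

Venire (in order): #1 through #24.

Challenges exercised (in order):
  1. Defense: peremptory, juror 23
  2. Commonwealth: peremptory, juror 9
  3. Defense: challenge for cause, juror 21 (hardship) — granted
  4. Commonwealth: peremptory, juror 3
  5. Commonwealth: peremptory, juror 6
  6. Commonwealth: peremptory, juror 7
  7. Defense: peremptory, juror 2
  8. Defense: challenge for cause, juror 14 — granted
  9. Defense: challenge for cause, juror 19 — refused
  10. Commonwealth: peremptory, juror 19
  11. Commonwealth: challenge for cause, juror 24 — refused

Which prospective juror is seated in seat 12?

Removed: #2, #3, #6, #7, #9, #14, #19, #21, #23. (#24 stays — for-cause denied.)
Seating in order: seats 1–12 → #1, #4, #5, #8, #10, #11, #12, #13, #15, #16, #17, #18; alternates → #20, #22, #24.
So seat 12 is #18.

18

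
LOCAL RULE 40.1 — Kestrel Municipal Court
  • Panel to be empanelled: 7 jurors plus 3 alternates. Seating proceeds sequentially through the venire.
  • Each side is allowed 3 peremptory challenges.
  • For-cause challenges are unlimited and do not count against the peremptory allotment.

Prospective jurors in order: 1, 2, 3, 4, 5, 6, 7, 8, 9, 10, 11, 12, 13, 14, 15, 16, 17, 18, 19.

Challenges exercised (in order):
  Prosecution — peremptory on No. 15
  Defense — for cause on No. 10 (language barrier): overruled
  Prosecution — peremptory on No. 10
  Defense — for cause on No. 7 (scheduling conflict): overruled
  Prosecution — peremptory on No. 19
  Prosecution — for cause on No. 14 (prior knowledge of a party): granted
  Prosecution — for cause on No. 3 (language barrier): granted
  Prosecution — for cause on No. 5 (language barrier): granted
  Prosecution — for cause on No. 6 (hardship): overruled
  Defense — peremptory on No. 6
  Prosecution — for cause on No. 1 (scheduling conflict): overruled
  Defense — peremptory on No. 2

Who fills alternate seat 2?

16

Removed: #2, #3, #5, #6, #10, #14, #15, #19. (#1, #7 stay — for-cause denied.)
Seating in order: seats 1–7 → #1, #4, #7, #8, #9, #11, #12; alternates → #13, #16, #17.
So alternate 2 is #16.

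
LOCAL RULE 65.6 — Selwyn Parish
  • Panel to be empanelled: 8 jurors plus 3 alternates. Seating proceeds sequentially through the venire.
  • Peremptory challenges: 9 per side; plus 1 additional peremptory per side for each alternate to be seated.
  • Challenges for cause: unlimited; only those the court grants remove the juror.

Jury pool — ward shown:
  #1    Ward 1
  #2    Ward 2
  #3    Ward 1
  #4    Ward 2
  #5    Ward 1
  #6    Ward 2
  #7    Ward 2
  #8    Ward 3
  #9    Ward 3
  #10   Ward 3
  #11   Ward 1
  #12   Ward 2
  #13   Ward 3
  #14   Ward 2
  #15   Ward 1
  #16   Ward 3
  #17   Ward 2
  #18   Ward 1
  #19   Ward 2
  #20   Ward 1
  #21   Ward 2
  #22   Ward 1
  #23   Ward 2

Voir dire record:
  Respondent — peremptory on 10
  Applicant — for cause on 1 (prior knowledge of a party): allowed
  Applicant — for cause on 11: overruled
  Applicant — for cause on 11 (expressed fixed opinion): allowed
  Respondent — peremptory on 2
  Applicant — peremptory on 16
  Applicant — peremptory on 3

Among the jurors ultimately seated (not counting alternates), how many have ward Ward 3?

Removed: #1, #2, #3, #10, #11, #16.
Seated jurors 1–8: #4, #5, #6, #7, #8, #9, #12, #13 (alternates #14, #15, #17 not counted).
Of those, in Ward 3: #8, #9, #13 → 3.

3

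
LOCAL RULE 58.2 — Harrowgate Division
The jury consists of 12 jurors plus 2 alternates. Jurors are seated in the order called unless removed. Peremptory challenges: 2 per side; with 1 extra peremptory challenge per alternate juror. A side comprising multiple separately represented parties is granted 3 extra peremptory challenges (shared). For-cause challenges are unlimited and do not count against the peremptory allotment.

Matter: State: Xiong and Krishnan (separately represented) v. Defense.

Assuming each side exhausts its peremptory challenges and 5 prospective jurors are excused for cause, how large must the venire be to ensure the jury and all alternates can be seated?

30

Seats to fill: 12 + 2 alternates = 14.
Peremptories — State: 2 + 1×2 + 3 = 7; Defense: 2 + 1×2 = 4; total 11.
For-cause removals: 5.
Minimum venire: 14 + 11 + 5 = 30.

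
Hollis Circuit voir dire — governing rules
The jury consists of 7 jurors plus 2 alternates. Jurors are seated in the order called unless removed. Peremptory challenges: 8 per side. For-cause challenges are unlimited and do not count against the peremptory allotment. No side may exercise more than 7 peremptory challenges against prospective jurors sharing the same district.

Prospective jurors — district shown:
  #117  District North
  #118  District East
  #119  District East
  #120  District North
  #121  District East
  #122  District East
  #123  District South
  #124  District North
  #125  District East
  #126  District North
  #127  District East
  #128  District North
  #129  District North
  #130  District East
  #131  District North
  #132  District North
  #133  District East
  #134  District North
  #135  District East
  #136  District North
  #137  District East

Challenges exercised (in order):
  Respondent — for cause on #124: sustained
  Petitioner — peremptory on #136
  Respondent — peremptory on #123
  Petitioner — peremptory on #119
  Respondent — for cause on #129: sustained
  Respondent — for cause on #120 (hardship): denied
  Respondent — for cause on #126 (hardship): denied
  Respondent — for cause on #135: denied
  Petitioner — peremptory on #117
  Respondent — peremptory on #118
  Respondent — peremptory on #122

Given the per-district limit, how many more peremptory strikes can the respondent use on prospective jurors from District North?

Respondent peremptories so far: #123, #118, #122 — 3 of 8 used, 5 left overall.
Against District North: none yet — per-district cap 7 leaves 7.
Binding limit: min(5, 7) = 5.

5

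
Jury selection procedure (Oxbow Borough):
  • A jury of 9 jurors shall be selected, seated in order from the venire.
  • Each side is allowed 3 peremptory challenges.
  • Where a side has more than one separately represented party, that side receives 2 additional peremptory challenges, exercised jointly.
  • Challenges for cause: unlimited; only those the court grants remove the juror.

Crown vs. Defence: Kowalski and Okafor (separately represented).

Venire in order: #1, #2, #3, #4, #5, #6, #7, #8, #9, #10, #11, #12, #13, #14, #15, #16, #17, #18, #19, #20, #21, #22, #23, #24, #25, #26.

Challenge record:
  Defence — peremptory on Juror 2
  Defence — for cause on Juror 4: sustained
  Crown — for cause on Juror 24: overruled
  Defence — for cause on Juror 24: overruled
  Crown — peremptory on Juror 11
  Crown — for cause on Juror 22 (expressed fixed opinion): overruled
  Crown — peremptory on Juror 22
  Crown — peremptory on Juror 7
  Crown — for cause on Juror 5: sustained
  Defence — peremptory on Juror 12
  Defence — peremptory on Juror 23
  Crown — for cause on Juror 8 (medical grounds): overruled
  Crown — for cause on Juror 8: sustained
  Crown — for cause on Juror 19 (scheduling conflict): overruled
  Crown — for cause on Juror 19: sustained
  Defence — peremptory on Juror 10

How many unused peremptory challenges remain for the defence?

Defence allotment: 3 base + 2 multi-party = 5.
Defence peremptories used: #2, #12, #23, #10 — 4 (for-cause on #4, #24 don't count).
Remaining: 5 − 4 = 1.

1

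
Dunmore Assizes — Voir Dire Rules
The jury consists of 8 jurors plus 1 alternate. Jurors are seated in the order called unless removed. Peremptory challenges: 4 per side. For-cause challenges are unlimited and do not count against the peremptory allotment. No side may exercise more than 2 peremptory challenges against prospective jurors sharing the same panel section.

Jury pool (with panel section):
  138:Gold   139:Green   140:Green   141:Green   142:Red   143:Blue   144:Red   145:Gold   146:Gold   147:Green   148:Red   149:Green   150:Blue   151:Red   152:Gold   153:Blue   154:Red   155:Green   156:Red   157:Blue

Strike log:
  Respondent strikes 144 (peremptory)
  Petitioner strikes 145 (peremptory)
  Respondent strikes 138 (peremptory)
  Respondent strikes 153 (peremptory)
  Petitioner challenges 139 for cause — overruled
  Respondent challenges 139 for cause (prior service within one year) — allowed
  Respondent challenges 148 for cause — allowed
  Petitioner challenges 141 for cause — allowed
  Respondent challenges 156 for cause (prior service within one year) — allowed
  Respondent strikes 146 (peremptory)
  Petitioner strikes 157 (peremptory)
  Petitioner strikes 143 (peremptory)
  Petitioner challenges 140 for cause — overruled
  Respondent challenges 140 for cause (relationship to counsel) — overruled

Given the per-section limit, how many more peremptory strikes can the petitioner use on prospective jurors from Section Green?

Petitioner peremptories so far: #145, #157, #143 — 3 of 4 used, 1 left overall.
Against Section Green: none yet — per-section cap 2 leaves 2.
Binding limit: min(1, 2) = 1.

1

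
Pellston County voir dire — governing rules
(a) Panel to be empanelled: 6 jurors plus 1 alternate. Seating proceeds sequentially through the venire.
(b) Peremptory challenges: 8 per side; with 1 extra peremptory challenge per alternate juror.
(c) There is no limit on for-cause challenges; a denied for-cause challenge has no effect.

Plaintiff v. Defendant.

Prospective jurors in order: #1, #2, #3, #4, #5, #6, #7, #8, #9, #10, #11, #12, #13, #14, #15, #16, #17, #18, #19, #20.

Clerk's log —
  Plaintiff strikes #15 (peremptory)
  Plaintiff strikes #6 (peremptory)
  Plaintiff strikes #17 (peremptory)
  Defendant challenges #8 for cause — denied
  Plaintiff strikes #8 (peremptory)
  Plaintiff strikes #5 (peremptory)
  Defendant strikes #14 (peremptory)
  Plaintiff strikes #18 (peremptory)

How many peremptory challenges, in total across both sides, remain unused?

Plaintiff allotment: 8 base + 1 × 1 alternate = 9. Defendant allotment: 8 base + 1 × 1 alternate = 9.
Plaintiff peremptories used: #15, #6, #17, #8, #5, #18 — 6.
Defendant peremptories used: #14 — 1 (the for-cause on #8 doesn't count).
Remaining: (9 − 6) + (9 − 1) = 11.

11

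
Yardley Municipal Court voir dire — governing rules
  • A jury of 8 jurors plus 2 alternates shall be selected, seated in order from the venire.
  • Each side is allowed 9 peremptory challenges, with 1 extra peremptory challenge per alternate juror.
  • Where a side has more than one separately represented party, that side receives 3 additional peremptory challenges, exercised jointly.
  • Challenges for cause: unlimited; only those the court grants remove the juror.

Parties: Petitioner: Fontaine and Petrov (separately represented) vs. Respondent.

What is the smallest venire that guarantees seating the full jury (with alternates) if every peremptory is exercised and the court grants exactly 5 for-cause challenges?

Seats to fill: 8 + 2 alternates = 10.
Peremptories — Petitioner: 9 + 1×2 + 3 = 14; Respondent: 9 + 1×2 = 11; total 25.
For-cause removals: 5.
Minimum venire: 10 + 25 + 5 = 40.

40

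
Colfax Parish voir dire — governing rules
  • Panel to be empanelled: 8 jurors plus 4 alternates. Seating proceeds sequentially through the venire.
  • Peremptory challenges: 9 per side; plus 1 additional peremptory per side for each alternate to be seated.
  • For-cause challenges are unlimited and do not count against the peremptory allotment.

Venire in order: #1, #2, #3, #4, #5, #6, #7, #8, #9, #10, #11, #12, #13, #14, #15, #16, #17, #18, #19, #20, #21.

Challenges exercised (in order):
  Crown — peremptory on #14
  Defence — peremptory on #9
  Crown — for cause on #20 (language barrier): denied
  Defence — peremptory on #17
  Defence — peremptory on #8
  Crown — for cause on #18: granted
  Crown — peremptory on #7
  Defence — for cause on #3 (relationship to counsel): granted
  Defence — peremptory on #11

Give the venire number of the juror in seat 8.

13

Removed: #3, #7, #8, #9, #11, #14, #17, #18. (#20 stays — for-cause denied.)
Seating in order: seats 1–8 → #1, #2, #4, #5, #6, #10, #12, #13; alternates → #15, #16, #19, #20.
So seat 8 is #13.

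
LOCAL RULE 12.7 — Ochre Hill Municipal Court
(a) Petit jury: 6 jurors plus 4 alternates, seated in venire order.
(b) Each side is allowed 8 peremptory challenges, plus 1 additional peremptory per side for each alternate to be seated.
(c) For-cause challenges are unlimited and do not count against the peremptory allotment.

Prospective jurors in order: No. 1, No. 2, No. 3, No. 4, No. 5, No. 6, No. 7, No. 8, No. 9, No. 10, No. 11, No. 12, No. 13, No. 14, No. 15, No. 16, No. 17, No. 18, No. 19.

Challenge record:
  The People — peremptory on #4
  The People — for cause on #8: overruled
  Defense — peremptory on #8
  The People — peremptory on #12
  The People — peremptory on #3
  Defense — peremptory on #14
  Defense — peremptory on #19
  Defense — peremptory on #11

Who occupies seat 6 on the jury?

Removed: #3, #4, #8, #11, #12, #14, #19.
Seating in order: seats 1–6 → #1, #2, #5, #6, #7, #9; alternates → #10, #13, #15, #16.
So seat 6 is #9.

9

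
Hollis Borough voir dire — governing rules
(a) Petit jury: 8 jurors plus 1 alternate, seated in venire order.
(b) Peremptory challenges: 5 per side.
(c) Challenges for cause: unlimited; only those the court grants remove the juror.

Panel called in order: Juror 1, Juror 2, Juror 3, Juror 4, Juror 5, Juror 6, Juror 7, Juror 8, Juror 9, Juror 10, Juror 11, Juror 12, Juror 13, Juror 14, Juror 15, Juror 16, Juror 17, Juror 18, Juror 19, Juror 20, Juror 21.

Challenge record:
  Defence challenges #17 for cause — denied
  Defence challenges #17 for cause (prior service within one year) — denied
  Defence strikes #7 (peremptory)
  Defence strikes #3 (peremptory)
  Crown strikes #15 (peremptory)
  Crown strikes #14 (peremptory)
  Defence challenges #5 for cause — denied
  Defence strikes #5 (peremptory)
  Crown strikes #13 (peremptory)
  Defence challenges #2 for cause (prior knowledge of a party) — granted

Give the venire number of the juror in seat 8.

12

Removed: #2, #3, #5, #7, #13, #14, #15. (#17 stays — for-cause denied.)
Seating in order: seats 1–8 → #1, #4, #6, #8, #9, #10, #11, #12; alternates → #16.
So seat 8 is #12.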